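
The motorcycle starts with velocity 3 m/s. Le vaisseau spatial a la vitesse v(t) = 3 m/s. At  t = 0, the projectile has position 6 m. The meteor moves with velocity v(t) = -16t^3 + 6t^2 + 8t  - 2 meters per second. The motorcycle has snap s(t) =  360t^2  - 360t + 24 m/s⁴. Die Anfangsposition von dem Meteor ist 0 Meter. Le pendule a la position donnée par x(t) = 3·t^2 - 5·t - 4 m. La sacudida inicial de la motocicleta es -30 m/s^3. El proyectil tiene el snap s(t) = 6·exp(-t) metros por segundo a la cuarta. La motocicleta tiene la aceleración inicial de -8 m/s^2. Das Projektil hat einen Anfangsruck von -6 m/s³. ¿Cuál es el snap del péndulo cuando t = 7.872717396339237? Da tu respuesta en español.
Partiendo de la posición x(t) = 3·t^2 - 5·t - 4, tomamos 4 derivadas. Derivando la posición, obtenemos la velocidad: v(t) = 6·t - 5. La derivada de la velocidad da la aceleración: a(t) = 6. La derivada de la aceleración da la sacudida: j(t) = 0. Derivando la sacudida, obtenemos el snap: s(t) = 0. Usando s(t) = 0 y sustituyendo t = 7.872717396339237, encontramos s = 0.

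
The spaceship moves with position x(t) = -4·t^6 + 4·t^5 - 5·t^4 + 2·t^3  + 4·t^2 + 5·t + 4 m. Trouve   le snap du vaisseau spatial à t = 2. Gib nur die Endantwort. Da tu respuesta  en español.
En t = 2, s = -4920.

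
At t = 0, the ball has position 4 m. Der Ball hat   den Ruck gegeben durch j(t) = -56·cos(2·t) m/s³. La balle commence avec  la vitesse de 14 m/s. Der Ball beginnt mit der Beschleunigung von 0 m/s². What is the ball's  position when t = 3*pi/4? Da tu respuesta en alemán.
Wir müssen unsere Gleichung für den Ruck j(t) = -56·cos(2·t) 3-mal integrieren. Die Stammfunktion von dem Ruck ist die Beschleunigung. Mit a(0) = 0 erhalten wir a(t) = -28·sin(2·t). Mit ∫a(t)dt und Anwendung von v(0) = 14, finden wir v(t) = 14·cos(2·t). Durch Integration von der Geschwindigkeit und Verwendung der Anfangsbedingung x(0) = 4, erhalten wir x(t) = 7·sin(2·t) + 4. Aus der Gleichung für die Position x(t) = 7·sin(2·t) + 4, setzen wir t = 3*pi/4 ein und erhalten x = -3.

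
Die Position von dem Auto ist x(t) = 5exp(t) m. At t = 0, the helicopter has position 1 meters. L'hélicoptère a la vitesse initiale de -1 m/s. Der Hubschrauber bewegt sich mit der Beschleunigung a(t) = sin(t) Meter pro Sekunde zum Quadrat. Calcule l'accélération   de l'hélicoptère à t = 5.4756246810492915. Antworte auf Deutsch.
Mit a(t) = sin(t) und Einsetzen von t = 5.4756246810492915, finden wir a = -0.722603076627079.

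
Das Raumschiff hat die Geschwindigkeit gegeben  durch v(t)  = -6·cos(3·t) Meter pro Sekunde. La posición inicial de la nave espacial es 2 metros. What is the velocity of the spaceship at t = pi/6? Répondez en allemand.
Wir haben die Geschwindigkeit v(t) = -6·cos(3·t). Durch Einsetzen von t = pi/6: v(pi/6) = 0.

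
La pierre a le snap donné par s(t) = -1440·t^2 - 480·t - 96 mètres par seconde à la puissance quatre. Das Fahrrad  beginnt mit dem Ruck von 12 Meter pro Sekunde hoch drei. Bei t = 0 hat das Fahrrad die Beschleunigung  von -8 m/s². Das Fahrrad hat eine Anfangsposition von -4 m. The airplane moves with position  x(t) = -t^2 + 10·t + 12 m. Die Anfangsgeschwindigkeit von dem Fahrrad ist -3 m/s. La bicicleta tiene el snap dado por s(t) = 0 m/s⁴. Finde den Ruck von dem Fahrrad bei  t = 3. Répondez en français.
En partant du snap s(t) = 0, nous prenons 1 primitive. L'intégrale du snap est le jerk. En utilisant j(0) = 12, nous obtenons j(t) = 12. De l'équation du jerk j(t) = 12, nous substituons t = 3 pour obtenir j = 12.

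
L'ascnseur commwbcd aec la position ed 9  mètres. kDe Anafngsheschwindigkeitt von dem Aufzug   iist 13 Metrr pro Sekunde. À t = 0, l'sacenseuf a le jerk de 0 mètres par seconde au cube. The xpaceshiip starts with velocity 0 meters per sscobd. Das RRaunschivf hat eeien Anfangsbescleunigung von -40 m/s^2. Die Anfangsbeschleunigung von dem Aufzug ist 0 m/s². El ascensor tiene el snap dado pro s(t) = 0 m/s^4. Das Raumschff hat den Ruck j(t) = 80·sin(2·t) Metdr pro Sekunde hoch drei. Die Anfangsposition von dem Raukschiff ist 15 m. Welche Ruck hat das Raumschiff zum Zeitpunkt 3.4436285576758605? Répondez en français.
En utilisant j(t) = 80·sin(2·t) et en substituant t = 3.4436285576758605, nous trouvons j = 45.4398713309965.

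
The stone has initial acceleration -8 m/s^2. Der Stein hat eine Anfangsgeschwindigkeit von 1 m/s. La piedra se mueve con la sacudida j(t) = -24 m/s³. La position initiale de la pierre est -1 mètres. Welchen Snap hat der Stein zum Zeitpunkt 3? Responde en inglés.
To solve this, we need to take 1 derivative of our jerk equation j(t) = -24. The derivative of jerk gives snap: s(t) = 0. Using s(t) = 0 and substituting t = 3, we find s = 0.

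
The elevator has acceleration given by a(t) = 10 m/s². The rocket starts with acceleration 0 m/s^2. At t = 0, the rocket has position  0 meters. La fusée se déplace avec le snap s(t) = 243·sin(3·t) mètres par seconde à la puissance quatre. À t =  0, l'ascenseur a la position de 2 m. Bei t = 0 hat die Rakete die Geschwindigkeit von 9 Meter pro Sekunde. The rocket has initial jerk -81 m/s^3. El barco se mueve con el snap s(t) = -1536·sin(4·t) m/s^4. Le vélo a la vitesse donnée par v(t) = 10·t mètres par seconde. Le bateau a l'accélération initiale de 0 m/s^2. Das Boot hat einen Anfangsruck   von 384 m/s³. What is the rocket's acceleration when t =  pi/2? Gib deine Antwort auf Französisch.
En partant du snap s(t) = 243·sin(3·t), nous prenons 2 intégrales. En intégrant le snap et en utilisant la condition initiale j(0) = -81, nous obtenons j(t) = -81·cos(3·t). En intégrant le jerk et en utilisant la condition initiale a(0) = 0, nous obtenons a(t) = -27·sin(3·t). En utilisant a(t) = -27·sin(3·t) et en substituant t = pi/2, nous trouvons a = 27.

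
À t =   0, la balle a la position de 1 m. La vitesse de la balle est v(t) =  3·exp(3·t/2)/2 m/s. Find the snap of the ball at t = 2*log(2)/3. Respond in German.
Um dies zu lösen, müssen wir 3 Ableitungen unserer Gleichung für die Geschwindigkeit v(t) = 3·exp(3·t/2)/2 nehmen. Mit d/dt von v(t) finden wir a(t) = 9·exp(3·t/2)/4. Die Ableitung von der Beschleunigung ergibt den Ruck: j(t) = 27·exp(3·t/2)/8. Durch Ableiten von dem Ruck erhalten wir den Snap: s(t) = 81·exp(3·t/2)/16. Wir haben den Snap s(t) = 81·exp(3·t/2)/16. Durch Einsetzen von t = 2*log(2)/3: s(2*log(2)/3) = 81/8.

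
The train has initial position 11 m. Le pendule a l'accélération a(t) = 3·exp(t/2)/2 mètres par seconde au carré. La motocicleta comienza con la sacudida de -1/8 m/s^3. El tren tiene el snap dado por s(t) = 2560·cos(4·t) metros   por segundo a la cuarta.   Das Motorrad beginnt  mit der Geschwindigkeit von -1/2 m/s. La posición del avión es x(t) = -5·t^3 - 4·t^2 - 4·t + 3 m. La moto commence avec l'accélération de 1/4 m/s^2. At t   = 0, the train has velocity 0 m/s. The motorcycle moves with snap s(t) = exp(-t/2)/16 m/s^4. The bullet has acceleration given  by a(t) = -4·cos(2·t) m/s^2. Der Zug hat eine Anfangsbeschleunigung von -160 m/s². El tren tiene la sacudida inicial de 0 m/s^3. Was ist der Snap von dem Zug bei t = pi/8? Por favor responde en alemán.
Wir haben den Snap s(t) = 2560·cos(4·t). Durch Einsetzen von t = pi/8: s(pi/8) = 0.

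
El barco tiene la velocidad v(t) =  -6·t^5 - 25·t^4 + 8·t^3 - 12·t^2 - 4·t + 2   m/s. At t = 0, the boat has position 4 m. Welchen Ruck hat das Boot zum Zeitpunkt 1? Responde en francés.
En partant de la vitesse v(t) = -6·t^5 - 25·t^4 + 8·t^3 - 12·t^2 - 4·t + 2, nous prenons 2 dérivées. La dérivée de la vitesse donne l'accélération: a(t) = -30·t^4 - 100·t^3 + 24·t^2 - 24·t - 4. En dérivant l'accélération, nous obtenons le jerk: j(t) = -120·t^3 - 300·t^2 + 48·t - 24. De l'équation du jerk j(t) = -120·t^3 - 300·t^2 + 48·t - 24, nous substituons t = 1 pour obtenir j = -396.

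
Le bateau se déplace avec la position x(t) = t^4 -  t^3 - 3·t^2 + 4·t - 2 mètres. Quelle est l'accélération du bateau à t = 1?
En partant de la position x(t) = t^4 - t^3 - 3·t^2 + 4·t - 2, nous prenons 2 dérivées. En dérivant la position, nous obtenons la vitesse: v(t) = 4·t^3 - 3·t^2 - 6·t + 4. La dérivée de la vitesse donne l'accélération: a(t) = 12·t^2 - 6·t - 6. En utilisant a(t) = 12·t^2 - 6·t - 6 et en substituant t = 1, nous trouvons a = 0.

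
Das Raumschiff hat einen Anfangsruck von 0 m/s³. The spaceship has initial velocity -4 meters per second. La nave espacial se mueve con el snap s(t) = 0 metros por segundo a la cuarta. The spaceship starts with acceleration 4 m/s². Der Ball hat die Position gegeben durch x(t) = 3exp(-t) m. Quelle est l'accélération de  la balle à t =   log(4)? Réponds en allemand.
Um dies zu lösen, müssen wir 2 Ableitungen unserer Gleichung für die Position x(t) = 3·exp(-t) nehmen. Durch Ableiten von der Position erhalten wir die Geschwindigkeit: v(t) = -3·exp(-t). Die Ableitung von der Geschwindigkeit ergibt die Beschleunigung: a(t) = 3·exp(-t). Wir haben die Beschleunigung a(t) = 3·exp(-t). Durch Einsetzen von t = log(4): a(log(4)) = 3/4.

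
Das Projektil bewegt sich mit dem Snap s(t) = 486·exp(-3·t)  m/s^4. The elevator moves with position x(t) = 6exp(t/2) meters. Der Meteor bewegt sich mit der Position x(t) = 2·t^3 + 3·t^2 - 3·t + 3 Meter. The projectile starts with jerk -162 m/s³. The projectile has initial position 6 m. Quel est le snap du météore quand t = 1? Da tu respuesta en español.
Partiendo de la posición x(t) = 2·t^3 + 3·t^2 - 3·t + 3, tomamos 4 derivadas. La derivada de la posición da la velocidad: v(t) = 6·t^2 + 6·t - 3. Tomando d/dt de v(t), encontramos a(t) = 12·t + 6. Tomando d/dt de a(t), encontramos j(t) = 12. Tomando d/dt de j(t), encontramos s(t) = 0. De la ecuación del snap s(t) = 0, sustituimos t = 1 para obtener s = 0.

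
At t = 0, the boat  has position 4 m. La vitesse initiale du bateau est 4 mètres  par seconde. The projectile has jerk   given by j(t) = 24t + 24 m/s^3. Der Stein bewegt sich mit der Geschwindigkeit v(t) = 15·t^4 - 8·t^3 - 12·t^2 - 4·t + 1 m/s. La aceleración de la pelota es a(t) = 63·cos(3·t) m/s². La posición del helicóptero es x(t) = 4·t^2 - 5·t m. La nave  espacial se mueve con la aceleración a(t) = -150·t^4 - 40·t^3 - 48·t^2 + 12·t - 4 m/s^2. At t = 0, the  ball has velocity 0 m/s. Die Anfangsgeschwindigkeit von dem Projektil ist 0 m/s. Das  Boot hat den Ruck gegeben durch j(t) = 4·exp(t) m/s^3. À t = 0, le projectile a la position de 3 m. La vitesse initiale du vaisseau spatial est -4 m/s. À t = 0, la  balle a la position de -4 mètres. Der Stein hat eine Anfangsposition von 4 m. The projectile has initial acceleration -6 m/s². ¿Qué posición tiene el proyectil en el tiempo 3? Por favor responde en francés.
Nous devons intégrer notre équation du jerk j(t) = 24·t + 24 3 fois. La primitive du jerk, avec a(0) = -6, donne l'accélération: a(t) = 12·t^2 + 24·t - 6. La primitive de l'accélération est la vitesse. En utilisant v(0) = 0, nous obtenons v(t) = 2·t·(2·t^2 + 6·t - 3). En intégrant la vitesse et en utilisant la condition initiale x(0) = 3, nous obtenons x(t) = t^4 + 4·t^3 - 3·t^2 + 3. En utilisant x(t) = t^4 + 4·t^3 - 3·t^2 + 3 et en substituant t = 3, nous trouvons x = 165.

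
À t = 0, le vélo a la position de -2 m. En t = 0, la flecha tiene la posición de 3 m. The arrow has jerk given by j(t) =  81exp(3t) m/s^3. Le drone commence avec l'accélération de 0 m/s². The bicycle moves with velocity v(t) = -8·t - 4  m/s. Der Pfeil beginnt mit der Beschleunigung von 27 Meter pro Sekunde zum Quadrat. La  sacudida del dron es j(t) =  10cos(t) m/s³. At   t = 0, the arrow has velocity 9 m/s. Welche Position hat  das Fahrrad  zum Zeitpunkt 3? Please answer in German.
Wir müssen die Stammfunktion unserer Gleichung für die Geschwindigkeit v(t) = -8·t - 4 1-mal finden. Die Stammfunktion von der Geschwindigkeit, mit x(0) = -2, ergibt die Position: x(t) = -4·t^2 - 4·t - 2. Wir haben die Position x(t) = -4·t^2 - 4·t - 2. Durch Einsetzen von t = 3: x(3) = -50.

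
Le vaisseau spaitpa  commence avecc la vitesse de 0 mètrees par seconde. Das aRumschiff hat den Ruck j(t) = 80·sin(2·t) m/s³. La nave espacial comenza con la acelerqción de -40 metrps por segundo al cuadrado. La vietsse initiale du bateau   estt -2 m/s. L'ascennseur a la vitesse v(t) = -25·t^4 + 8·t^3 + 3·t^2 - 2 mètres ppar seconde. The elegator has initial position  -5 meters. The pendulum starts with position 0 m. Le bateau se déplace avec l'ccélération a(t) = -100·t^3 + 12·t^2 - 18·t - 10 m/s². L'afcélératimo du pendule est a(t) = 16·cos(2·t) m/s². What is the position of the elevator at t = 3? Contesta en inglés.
To find the answer, we compute 1 antiderivative of v(t) = -25·t^4 + 8·t^3 + 3·t^2 - 2. Taking ∫v(t)dt and applying x(0) = -5, we find x(t) = -5·t^5 + 2·t^4 + t^3 - 2·t - 5. We have position x(t) = -5·t^5 + 2·t^4 + t^3 - 2·t - 5. Substituting t = 3: x(3) = -1037.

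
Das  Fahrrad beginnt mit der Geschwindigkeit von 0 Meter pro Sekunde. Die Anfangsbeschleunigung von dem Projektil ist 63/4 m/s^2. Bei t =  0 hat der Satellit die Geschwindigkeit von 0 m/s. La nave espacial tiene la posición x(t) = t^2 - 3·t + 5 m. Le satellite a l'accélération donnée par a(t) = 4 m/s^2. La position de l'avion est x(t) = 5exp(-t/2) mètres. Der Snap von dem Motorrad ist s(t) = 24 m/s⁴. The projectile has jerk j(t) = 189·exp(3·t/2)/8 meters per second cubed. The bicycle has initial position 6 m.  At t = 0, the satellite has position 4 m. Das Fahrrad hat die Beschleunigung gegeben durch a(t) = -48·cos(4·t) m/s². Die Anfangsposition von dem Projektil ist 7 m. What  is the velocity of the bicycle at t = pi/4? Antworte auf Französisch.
Pour résoudre ceci, nous devons prendre 1 intégrale de notre équation de l'accélération a(t) = -48·cos(4·t). En prenant ∫a(t)dt et en appliquant v(0) = 0, nous trouvons v(t) = -12·sin(4·t). De l'équation de la vitesse v(t) = -12·sin(4·t), nous substituons t = pi/4 pour obtenir v = 0.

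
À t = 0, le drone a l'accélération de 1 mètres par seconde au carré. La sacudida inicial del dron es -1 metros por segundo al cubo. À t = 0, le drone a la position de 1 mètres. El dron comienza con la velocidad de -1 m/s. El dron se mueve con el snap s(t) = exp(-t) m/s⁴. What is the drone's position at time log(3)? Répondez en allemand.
Wir müssen die Stammfunktion unserer Gleichung für den Snap s(t) = exp(-t) 4-mal finden. Die Stammfunktion von dem Snap ist der Ruck. Mit j(0) = -1 erhalten wir j(t) = -exp(-t). Die Stammfunktion von dem Ruck ist die Beschleunigung. Mit a(0) = 1 erhalten wir a(t) = exp(-t). Die Stammfunktion von der Beschleunigung ist die Geschwindigkeit. Mit v(0) = -1 erhalten wir v(t) = -exp(-t). Das Integral von der Geschwindigkeit ist die Position. Mit x(0) = 1 erhalten wir x(t) = exp(-t). Wir haben die Position x(t) = exp(-t). Durch Einsetzen von t = log(3): x(log(3)) = 1/3.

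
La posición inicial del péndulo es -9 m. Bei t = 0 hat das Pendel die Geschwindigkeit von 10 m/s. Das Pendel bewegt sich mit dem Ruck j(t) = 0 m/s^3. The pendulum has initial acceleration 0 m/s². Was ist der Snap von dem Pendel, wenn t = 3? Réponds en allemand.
Ausgehend von dem Ruck j(t) = 0, nehmen wir 1 Ableitung. Mit d/dt von j(t) finden wir s(t) = 0. Aus der Gleichung für den Snap s(t) = 0, setzen wir t = 3 ein und erhalten s = 0.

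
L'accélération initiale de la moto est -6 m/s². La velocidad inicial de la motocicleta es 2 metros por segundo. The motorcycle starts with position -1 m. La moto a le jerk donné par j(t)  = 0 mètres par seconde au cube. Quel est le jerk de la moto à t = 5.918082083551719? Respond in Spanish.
Tenemos la sacudida j(t) = 0. Sustituyendo t = 5.918082083551719: j(5.918082083551719) = 0.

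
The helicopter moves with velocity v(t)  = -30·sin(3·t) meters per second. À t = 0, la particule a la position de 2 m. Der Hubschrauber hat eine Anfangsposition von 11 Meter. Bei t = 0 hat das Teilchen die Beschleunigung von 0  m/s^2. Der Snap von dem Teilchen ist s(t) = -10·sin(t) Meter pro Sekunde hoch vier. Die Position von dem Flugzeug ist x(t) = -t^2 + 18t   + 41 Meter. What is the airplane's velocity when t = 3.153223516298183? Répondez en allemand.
Ausgehend von der Position x(t) = -t^2 + 18·t + 41, nehmen wir 1 Ableitung. Mit d/dt von x(t) finden wir v(t) = 18 - 2·t. Aus der Gleichung für die Geschwindigkeit v(t) = 18 - 2·t, setzen wir t = 3.153223516298183 ein und erhalten v = 11.6935529674036.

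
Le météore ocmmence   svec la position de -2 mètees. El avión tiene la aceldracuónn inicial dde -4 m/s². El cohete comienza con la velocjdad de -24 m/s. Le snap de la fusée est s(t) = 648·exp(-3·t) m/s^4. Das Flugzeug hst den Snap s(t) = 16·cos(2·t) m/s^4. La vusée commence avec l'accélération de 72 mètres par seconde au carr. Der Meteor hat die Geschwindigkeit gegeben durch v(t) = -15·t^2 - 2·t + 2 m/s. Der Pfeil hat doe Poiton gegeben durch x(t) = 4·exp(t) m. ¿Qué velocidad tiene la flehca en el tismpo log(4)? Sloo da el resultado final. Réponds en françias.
La réponse est 16.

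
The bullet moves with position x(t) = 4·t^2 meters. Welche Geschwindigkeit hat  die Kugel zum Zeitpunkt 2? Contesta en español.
Para resolver esto, necesitamos tomar 1 derivada de nuestra ecuación de la posición x(t) = 4·t^2. Tomando d/dt de x(t), encontramos v(t) = 8·t. Tenemos la velocidad v(t) = 8·t. Sustituyendo t = 2: v(2) = 16.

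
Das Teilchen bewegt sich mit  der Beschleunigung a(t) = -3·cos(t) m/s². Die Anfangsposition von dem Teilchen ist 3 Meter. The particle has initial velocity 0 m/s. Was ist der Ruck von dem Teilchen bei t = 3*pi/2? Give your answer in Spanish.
Para resolver esto, necesitamos tomar 1 derivada de nuestra ecuación de la aceleración a(t) = -3·cos(t). Derivando la aceleración, obtenemos la sacudida: j(t) = 3·sin(t). De la ecuación de la sacudida j(t) = 3·sin(t), sustituimos t = 3*pi/2 para obtener j = -3.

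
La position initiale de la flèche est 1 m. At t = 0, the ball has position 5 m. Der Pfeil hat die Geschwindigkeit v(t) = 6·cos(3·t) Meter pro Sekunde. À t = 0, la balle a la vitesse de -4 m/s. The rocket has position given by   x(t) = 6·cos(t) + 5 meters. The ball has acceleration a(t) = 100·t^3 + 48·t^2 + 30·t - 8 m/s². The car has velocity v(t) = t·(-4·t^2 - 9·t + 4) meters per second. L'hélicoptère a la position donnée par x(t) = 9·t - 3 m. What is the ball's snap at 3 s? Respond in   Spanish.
Partiendo de la aceleración a(t) = 100·t^3 + 48·t^2 + 30·t - 8, tomamos 2 derivadas. Tomando d/dt de a(t), encontramos j(t) = 300·t^2 + 96·t + 30. Tomando d/dt de j(t), encontramos s(t) = 600·t + 96. Usando s(t) = 600·t + 96 y sustituyendo t = 3, encontramos s = 1896.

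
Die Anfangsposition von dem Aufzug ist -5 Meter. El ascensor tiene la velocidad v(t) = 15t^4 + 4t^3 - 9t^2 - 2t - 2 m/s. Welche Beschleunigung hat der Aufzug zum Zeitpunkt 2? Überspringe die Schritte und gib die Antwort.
Bei t = 2, a = 490.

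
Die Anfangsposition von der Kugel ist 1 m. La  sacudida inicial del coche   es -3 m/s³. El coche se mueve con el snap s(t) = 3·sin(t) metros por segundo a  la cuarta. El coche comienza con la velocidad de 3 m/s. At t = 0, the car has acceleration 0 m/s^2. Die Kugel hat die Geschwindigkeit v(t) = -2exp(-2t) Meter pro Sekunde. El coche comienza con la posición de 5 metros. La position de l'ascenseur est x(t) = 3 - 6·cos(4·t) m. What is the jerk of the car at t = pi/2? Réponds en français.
En partant du snap s(t) = 3·sin(t), nous prenons 1 intégrale. La primitive du snap, avec j(0) = -3, donne le jerk: j(t) = -3·cos(t). En utilisant j(t) = -3·cos(t) et en substituant t = pi/2, nous trouvons j = 0.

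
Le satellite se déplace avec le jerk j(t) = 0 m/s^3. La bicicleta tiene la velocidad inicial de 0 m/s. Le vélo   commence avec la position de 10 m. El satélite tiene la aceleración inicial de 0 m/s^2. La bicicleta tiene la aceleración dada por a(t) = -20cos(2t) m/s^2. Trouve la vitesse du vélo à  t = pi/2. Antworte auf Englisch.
To solve this, we need to take 1 antiderivative of our acceleration equation a(t) = -20·cos(2·t). Taking ∫a(t)dt and applying v(0) = 0, we find v(t) = -10·sin(2·t). Using v(t) = -10·sin(2·t) and substituting t = pi/2, we find v = 0.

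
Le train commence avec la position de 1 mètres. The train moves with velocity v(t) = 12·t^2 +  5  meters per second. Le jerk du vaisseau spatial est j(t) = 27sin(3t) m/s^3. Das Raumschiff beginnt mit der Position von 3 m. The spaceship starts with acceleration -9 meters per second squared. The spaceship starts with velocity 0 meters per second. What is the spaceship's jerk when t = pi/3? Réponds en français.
En utilisant j(t) = 27·sin(3·t) et en substituant t = pi/3, nous trouvons j = 0.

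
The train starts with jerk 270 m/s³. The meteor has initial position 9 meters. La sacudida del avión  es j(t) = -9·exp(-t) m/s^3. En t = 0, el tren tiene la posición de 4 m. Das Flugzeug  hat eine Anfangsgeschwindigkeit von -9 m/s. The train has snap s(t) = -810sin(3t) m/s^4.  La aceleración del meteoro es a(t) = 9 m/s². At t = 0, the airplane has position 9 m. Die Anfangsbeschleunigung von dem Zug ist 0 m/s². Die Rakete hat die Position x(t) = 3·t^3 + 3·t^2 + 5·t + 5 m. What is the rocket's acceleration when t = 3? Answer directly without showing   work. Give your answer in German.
a(3) = 60.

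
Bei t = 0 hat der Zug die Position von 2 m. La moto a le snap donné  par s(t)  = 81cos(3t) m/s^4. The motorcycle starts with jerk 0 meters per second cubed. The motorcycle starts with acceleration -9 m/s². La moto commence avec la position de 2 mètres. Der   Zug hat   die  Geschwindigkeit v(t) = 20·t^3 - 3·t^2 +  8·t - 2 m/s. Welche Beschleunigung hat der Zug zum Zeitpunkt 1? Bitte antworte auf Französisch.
Nous devons dériver notre équation de la vitesse v(t) = 20·t^3 - 3·t^2 + 8·t - 2 1 fois. En dérivant la vitesse, nous obtenons l'accélération: a(t) = 60·t^2 - 6·t + 8. En utilisant a(t) = 60·t^2 - 6·t + 8 et en substituant t = 1, nous trouvons a = 62.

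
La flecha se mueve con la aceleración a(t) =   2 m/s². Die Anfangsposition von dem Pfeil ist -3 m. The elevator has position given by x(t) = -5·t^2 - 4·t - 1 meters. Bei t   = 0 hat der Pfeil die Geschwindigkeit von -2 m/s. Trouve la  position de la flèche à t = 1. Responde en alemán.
Um dies zu lösen, müssen wir 2 Integrale unserer Gleichung für die Beschleunigung a(t) = 2 finden. Das Integral von der Beschleunigung ist die Geschwindigkeit. Mit v(0) = -2 erhalten wir v(t) = 2·t - 2. Die Stammfunktion von der Geschwindigkeit, mit x(0) = -3, ergibt die Position: x(t) = t^2 - 2·t - 3. Mit x(t) = t^2 - 2·t - 3 und Einsetzen von t = 1, finden wir x = -4.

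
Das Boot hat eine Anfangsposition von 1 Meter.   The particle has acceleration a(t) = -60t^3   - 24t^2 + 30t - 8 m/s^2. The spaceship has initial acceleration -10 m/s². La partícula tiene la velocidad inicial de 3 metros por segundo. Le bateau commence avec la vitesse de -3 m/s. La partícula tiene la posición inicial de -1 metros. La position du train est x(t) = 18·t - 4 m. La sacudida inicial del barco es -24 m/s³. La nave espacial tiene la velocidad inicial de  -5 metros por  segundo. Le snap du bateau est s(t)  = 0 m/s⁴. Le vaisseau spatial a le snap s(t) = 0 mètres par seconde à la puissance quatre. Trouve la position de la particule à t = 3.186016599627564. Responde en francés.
Nous devons intégrer notre équation de l'accélération a(t) = -60·t^3 - 24·t^2 + 30·t - 8 2 fois. En intégrant l'accélération et en utilisant la condition initiale v(0) = 3, nous obtenons v(t) = -15·t^4 - 8·t^3 + 15·t^2 - 8·t + 3. En prenant ∫v(t)dt et en appliquant x(0) = -1, nous trouvons x(t) = -3·t^5 - 2·t^4 + 5·t^3 - 4·t^2 + 3·t - 1. De l'équation de la position x(t) = -3·t^5 - 2·t^4 + 5·t^3 - 4·t^2 + 3·t - 1, nous substituons t = 3.186016599627564 pour obtenir x = -1061.24708256406.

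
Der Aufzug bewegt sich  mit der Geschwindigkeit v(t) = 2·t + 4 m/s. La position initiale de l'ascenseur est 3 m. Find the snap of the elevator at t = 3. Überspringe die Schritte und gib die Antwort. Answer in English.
The answer is 0.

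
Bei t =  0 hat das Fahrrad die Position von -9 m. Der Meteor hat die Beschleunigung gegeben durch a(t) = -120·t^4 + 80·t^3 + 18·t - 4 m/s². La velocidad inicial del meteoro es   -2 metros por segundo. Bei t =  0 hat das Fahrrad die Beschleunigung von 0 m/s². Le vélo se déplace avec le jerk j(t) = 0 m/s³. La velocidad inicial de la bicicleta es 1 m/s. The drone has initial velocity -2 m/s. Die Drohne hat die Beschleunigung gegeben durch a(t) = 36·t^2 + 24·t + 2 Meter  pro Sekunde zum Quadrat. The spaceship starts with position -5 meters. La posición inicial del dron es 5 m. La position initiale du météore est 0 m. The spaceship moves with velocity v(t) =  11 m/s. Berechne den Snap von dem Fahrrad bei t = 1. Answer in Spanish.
Partiendo de la sacudida j(t) = 0, tomamos 1 derivada. La derivada de la sacudida da el snap: s(t) = 0. Tenemos el snap s(t) = 0. Sustituyendo t = 1: s(1) = 0.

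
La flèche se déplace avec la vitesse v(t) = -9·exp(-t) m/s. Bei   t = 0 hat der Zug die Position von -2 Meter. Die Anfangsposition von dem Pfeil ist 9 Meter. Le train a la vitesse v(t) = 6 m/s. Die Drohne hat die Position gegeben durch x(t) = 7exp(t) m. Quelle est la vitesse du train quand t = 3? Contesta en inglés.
Using v(t) = 6 and substituting t = 3, we find v = 6.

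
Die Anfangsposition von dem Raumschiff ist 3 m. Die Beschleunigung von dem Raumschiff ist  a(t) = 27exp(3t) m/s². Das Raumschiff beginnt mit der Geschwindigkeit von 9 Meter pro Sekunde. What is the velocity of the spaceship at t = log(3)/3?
We must find the antiderivative of our acceleration equation a(t) = 27·exp(3·t) 1 time. Finding the integral of a(t) and using v(0) = 9: v(t) = 9·exp(3·t). From the given velocity equation v(t) = 9·exp(3·t), we substitute t = log(3)/3 to get v = 27.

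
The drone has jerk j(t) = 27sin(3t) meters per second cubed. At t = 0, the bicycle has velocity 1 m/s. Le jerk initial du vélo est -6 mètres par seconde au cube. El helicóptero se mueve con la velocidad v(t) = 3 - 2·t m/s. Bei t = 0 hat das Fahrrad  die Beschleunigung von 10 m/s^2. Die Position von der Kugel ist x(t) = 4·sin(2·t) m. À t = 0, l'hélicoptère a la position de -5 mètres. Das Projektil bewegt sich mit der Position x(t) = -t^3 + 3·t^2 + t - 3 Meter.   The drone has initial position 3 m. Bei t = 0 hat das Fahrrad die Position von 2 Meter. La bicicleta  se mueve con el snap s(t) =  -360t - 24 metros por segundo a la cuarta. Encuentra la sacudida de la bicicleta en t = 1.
Necesitamos integrar nuestra ecuación del snap s(t) = -360·t - 24 1 vez. Integrando el snap y usando la condición inicial j(0) = -6, obtenemos j(t) = -180·t^2 - 24·t - 6. Usando j(t) = -180·t^2 - 24·t - 6 y sustituyendo t = 1, encontramos j = -210.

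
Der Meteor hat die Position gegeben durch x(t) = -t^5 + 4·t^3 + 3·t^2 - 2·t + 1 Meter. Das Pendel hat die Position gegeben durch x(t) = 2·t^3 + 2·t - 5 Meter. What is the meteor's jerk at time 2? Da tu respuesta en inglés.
To solve this, we need to take 3 derivatives of our position equation x(t) = -t^5 + 4·t^3 + 3·t^2 - 2·t + 1. The derivative of position gives velocity: v(t) = -5·t^4 + 12·t^2 + 6·t - 2. Differentiating velocity, we get acceleration: a(t) = -20·t^3 + 24·t + 6. Taking d/dt of a(t), we find j(t) = 24 - 60·t^2. Using j(t) = 24 - 60·t^2 and substituting t = 2, we find j = -216.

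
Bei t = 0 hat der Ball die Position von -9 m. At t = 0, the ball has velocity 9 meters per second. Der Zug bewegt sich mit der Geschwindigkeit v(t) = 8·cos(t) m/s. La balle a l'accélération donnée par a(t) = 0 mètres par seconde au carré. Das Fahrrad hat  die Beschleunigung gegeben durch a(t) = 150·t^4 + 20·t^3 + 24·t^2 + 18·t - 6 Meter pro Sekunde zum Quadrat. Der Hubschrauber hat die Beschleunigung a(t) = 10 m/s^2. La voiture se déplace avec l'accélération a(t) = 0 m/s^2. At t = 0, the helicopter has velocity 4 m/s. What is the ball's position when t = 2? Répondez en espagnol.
Debemos encontrar la antiderivada de nuestra ecuación de la aceleración a(t) = 0 2 veces. La antiderivada de la aceleración, con v(0) = 9, da la velocidad: v(t) = 9. Integrando la velocidad y usando la condición inicial x(0) = -9, obtenemos x(t) = 9·t - 9. Usando x(t) = 9·t - 9 y sustituyendo t = 2, encontramos x = 9.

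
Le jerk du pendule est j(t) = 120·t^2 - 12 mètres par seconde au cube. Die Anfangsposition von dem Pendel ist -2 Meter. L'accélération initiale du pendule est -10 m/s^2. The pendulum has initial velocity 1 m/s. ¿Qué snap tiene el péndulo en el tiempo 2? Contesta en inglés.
To solve this, we need to take 1 derivative of our jerk equation j(t) = 120·t^2 - 12. Taking d/dt of j(t), we find s(t) = 240·t. Using s(t) = 240·t and substituting t = 2, we find s = 480.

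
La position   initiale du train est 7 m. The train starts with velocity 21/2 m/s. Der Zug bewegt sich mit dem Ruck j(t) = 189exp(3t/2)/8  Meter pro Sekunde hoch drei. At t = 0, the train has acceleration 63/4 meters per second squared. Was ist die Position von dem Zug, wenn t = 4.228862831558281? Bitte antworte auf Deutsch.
Wir müssen unsere Gleichung für den Ruck j(t) = 189·exp(3·t/2)/8 3-mal integrieren. Mit ∫j(t)dt und Anwendung von a(0) = 63/4, finden wir a(t) = 63·exp(3·t/2)/4. Durch Integration von der Beschleunigung und Verwendung der Anfangsbedingung v(0) = 21/2, erhalten wir v(t) = 21·exp(3·t/2)/2. Durch Integration von der Geschwindigkeit und Verwendung der Anfangsbedingung x(0) = 7, erhalten wir x(t) = 7·exp(3·t/2). Wir haben die Position x(t) = 7·exp(3·t/2). Durch Einsetzen von t = 4.228862831558281: x(4.228862831558281) = 3980.66590219526.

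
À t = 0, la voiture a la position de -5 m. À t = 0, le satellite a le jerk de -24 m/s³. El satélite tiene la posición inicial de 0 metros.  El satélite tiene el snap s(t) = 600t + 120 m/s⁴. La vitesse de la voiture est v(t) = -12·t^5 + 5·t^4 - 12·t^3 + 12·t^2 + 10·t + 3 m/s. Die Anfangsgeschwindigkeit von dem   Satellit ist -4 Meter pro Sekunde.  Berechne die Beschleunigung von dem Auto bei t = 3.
Ausgehend von der Geschwindigkeit v(t) = -12·t^5 + 5·t^4 - 12·t^3 + 12·t^2 + 10·t + 3, nehmen wir 1 Ableitung. Mit d/dt von v(t) finden wir a(t) = -60·t^4 + 20·t^3 - 36·t^2 + 24·t + 10. Mit a(t) = -60·t^4 + 20·t^3 - 36·t^2 + 24·t + 10 und Einsetzen von t = 3, finden wir a = -4562.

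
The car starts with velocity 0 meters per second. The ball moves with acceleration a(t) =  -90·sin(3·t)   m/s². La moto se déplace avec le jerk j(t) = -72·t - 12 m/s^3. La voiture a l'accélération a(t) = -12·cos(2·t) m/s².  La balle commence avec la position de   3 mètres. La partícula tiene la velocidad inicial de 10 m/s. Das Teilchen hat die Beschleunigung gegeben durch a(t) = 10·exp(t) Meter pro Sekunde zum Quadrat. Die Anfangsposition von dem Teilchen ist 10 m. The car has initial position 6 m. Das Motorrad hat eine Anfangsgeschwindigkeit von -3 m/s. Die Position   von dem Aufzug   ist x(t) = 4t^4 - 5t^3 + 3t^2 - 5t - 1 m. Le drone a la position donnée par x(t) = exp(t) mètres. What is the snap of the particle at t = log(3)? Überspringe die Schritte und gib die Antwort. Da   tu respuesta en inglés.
At t = log(3), s = 30.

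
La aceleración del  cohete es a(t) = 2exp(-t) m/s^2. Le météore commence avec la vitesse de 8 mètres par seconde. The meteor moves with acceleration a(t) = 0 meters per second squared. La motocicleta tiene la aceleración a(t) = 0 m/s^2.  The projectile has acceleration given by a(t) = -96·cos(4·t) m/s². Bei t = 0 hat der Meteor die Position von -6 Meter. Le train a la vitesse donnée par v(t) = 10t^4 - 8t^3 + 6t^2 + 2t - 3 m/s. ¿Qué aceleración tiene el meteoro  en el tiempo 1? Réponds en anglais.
From the given acceleration equation a(t) = 0, we substitute t = 1 to get a = 0.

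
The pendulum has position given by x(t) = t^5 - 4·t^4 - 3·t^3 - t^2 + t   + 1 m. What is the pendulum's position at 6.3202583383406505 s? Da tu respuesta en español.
De la ecuación de la posición x(t) = t^5 - 4·t^4 - 3·t^3 - t^2 + t + 1, sustituimos t = 6.3202583383406505 para obtener x = 2912.30839557258.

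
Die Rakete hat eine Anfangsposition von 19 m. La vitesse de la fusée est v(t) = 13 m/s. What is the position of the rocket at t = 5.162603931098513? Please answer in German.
Ausgehend von der Geschwindigkeit v(t) = 13, nehmen wir 1 Integral. Mit ∫v(t)dt und Anwendung von x(0) = 19, finden wir x(t) = 13·t + 19. Wir haben die Position x(t) = 13·t + 19. Durch Einsetzen von t = 5.162603931098513: x(5.162603931098513) = 86.1138511042807.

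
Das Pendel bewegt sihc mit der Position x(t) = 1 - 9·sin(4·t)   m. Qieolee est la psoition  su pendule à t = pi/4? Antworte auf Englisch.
Using x(t) = 1 - 9·sin(4·t) and substituting t = pi/4, we find x = 1.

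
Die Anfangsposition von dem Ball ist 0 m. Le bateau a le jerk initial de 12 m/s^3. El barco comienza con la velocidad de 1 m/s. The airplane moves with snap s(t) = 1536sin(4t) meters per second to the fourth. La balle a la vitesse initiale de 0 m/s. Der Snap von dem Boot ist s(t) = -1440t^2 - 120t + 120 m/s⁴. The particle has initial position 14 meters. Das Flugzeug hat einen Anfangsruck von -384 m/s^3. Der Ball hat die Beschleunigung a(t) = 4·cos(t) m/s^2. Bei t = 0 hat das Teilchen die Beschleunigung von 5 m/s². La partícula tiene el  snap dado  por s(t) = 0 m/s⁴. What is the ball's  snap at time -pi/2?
Starting from acceleration a(t) = 4·cos(t), we take 2 derivatives. Taking d/dt of a(t), we find j(t) = -4·sin(t). Differentiating jerk, we get snap: s(t) = -4·cos(t). We have snap s(t) = -4·cos(t). Substituting t = -pi/2: s(-pi/2) = 0.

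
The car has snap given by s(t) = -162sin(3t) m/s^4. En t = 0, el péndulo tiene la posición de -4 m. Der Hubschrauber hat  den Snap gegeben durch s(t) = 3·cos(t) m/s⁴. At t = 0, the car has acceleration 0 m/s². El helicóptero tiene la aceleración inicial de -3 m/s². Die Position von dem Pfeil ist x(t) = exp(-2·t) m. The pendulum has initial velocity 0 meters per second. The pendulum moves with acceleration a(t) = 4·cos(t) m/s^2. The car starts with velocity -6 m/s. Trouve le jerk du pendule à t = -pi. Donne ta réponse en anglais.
We must differentiate our acceleration equation a(t) = 4·cos(t) 1 time. Differentiating acceleration, we get jerk: j(t) = -4·sin(t). Using j(t) = -4·sin(t) and substituting t = -pi, we find j = 0.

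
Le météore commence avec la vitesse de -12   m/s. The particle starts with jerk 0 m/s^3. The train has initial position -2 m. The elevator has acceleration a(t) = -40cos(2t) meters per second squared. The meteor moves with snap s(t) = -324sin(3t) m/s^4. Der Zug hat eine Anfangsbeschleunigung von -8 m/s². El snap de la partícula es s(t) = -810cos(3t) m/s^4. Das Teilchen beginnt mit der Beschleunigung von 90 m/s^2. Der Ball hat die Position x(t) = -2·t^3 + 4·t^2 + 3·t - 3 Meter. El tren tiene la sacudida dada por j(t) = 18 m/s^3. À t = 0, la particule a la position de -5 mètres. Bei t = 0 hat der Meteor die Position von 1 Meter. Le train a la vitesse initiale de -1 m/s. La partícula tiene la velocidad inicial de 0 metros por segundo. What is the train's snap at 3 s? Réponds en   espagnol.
Para resolver esto, necesitamos tomar 1 derivada de nuestra ecuación de la sacudida j(t) = 18. Tomando d/dt de j(t), encontramos s(t) = 0. Tenemos el snap s(t) = 0. Sustituyendo t = 3: s(3) = 0.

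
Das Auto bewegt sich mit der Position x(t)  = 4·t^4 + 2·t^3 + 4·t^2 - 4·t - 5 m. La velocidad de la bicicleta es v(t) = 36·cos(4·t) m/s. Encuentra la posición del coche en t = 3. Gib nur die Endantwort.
En t = 3, x = 397.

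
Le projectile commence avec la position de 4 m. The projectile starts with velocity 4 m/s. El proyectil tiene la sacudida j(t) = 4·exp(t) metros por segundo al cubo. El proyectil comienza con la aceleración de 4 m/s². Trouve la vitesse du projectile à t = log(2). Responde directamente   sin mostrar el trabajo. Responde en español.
v(log(2)) = 8.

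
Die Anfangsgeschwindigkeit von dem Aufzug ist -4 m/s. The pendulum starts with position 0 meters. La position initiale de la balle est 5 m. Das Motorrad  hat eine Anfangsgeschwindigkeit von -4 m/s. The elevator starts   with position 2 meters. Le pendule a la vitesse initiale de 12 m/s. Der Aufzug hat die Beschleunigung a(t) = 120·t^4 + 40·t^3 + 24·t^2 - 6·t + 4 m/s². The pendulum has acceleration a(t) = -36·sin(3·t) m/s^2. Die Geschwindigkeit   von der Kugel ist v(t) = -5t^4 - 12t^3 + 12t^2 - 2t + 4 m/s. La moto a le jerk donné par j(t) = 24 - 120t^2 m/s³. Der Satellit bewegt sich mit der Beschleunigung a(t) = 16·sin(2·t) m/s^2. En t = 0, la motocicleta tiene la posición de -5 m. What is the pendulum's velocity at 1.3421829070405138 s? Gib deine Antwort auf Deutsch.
Ausgehend von der Beschleunigung a(t) = -36·sin(3·t), nehmen wir 1 Integral. Mit ∫a(t)dt und Anwendung von v(0) = 12, finden wir v(t) = 12·cos(3·t). Wir haben die Geschwindigkeit v(t) = 12·cos(3·t). Durch Einsetzen von t = 1.3421829070405138: v(1.3421829070405138) = -7.59988201047435.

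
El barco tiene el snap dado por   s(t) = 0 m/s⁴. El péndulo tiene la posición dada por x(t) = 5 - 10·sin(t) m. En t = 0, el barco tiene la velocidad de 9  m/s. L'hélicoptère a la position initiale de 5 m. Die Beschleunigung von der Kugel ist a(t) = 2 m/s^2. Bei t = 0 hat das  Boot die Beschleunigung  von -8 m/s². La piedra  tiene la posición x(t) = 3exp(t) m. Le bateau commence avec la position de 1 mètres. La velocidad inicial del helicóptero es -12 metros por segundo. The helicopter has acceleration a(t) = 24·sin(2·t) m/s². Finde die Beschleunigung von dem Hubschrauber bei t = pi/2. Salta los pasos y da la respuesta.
Die Beschleunigung bei t = pi/2 ist a = 0.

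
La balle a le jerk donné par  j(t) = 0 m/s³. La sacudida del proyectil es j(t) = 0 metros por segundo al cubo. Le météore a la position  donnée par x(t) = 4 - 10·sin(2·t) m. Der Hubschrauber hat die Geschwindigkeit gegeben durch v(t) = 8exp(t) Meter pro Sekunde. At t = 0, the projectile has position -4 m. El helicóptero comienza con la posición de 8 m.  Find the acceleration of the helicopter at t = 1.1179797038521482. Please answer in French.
Pour résoudre ceci, nous devons prendre 1 dérivée de notre équation de la vitesse v(t) = 8·exp(t). En prenant d/dt de v(t), nous trouvons a(t) = 8·exp(t). En utilisant a(t) = 8·exp(t) et en substituant t = 1.1179797038521482, nous trouvons a = 24.4693483255318.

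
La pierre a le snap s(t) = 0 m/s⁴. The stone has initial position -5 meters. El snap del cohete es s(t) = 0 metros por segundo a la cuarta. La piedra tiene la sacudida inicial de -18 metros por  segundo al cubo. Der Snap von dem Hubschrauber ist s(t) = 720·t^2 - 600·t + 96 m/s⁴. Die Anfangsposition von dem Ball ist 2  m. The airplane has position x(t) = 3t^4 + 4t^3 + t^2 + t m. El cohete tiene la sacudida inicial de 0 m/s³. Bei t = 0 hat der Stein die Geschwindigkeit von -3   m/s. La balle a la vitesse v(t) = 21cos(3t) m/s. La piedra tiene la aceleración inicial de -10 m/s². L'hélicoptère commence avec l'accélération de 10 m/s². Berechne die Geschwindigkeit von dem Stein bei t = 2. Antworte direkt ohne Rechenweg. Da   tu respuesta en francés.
La réponse est -59.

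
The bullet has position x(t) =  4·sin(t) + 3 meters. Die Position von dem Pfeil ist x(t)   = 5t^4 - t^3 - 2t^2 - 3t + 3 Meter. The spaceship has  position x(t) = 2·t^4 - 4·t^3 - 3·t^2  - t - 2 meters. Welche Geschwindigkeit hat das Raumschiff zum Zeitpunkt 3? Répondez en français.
Pour résoudre ceci, nous devons prendre 1 dérivée de notre équation de la position x(t) = 2·t^4 - 4·t^3 - 3·t^2 - t - 2. En dérivant la position, nous obtenons la vitesse: v(t) = 8·t^3 - 12·t^2 - 6·t - 1. En utilisant v(t) = 8·t^3 - 12·t^2 - 6·t - 1 et en substituant t = 3, nous trouvons v = 89.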